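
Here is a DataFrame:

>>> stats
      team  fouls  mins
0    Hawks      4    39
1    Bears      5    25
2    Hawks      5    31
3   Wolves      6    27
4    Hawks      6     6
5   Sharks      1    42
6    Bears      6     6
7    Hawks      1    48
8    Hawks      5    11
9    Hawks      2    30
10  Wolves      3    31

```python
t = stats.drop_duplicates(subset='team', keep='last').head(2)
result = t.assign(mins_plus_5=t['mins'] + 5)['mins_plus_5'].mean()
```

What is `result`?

drop duplicate team (keep=last):
      team  fouls  mins
5   Sharks      1    42
6    Bears      6     6
9    Hawks      2    30
10  Wolves      3    31
take first 2 rows:
     team  fouls  mins
5  Sharks      1    42
6   Bears      6     6
add column mins_plus_5 = t['mins'] + 5:
     team  fouls  mins  mins_plus_5
5  Sharks      1    42           47
6   Bears      6     6           11
mean of column 'mins_plus_5' → 29.0

29.0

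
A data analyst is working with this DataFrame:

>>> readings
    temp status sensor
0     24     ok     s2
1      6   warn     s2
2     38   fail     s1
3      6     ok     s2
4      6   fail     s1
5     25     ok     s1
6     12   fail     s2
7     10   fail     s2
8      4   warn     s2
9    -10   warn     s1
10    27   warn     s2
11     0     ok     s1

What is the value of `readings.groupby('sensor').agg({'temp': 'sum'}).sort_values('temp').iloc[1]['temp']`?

group by sensor, sum of temp:
        temp
sensor      
s1        59
s2        89
sort by temp:
        temp
sensor      
s1        59
s2        89
Reading off the value at position 1, column 'temp', we get 89.

89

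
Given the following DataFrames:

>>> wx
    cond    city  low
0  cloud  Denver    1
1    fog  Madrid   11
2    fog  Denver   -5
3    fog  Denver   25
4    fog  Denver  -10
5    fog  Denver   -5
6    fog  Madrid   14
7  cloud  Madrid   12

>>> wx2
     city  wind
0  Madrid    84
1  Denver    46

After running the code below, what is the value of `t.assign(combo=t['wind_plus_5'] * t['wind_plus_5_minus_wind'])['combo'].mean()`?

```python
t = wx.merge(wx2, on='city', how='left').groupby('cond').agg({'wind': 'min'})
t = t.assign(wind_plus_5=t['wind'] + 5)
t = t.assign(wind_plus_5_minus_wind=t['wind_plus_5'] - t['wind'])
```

merge on 'city' (how='left') → 8 rows:
    cond    city  low  wind
0  cloud  Denver    1    46
1    fog  Madrid   11    84
2    fog  Denver   -5    46
3    fog  Denver   25    46
4    fog  Denver  -10    46
5    fog  Denver   -5    46
6    fog  Madrid   14    84
7  cloud  Madrid   12    84
group by cond, min of wind:
       wind
cond       
cloud    46
fog      46
add column wind_plus_5 = t['wind'] + 5:
       wind  wind_plus_5
cond                    
cloud    46           51
fog      46           51
add column wind_plus_5_minus_wind = t['wind_plus_5'] - t['wind']:
       wind  wind_plus_5  wind_plus_5_minus_wind
cond                                            
cloud    46           51                       5
fog      46           51                       5
add column combo = t['wind_plus_5'] * t['wind_plus_5_minus_wind']:
       wind  wind_plus_5  wind_plus_5_minus_wind  combo
cond                                                   
cloud    46           51                       5    255
fog      46           51                       5    255

255.0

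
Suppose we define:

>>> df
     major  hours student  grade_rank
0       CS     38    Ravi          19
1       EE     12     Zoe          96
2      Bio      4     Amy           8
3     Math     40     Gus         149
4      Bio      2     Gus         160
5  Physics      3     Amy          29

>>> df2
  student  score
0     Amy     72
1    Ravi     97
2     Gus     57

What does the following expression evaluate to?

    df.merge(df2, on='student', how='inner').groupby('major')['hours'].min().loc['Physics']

3

merge on 'student' (how='inner') → 5 rows:
     major  hours student  grade_rank  score
0       CS     38    Ravi          19     97
1      Bio      4     Amy           8     72
2     Math     40     Gus         149     57
3      Bio      2     Gus         160     57
4  Physics      3     Amy          29     72
group by major, min of hours:
major
Bio         2
CS         38
Math       40
Physics     3
Name: hours, dtype: int64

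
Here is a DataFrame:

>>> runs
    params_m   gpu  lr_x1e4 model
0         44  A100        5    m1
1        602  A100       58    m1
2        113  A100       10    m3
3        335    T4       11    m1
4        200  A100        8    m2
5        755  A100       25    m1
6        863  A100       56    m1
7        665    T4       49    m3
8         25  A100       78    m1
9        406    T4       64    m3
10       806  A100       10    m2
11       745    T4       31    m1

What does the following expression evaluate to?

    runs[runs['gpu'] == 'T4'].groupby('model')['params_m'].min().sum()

filter rows where gpu == 'T4':
    params_m gpu  lr_x1e4 model
3        335  T4       11    m1
7        665  T4       49    m3
9        406  T4       64    m3
11       745  T4       31    m1
group by model, min of params_m:
model
m1    335
m3    406
Name: params_m, dtype: int64
The sum of the resulting series is 741.

741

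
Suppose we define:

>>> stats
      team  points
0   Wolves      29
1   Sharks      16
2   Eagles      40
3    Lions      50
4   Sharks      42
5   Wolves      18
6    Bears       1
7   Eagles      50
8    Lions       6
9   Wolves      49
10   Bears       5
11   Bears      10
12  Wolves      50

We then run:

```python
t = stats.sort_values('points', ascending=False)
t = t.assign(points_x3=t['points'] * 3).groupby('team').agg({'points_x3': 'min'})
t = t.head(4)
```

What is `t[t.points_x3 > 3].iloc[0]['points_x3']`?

sort by points descending:
      team  points
3    Lions      50
7   Eagles      50
12  Wolves      50
9   Wolves      49
4   Sharks      42
2   Eagles      40
0   Wolves      29
5   Wolves      18
1   Sharks      16
11   Bears      10
8    Lions       6
10   Bears       5
6    Bears       1
add column points_x3 = t['points'] * 3:
      team  points  points_x3
3    Lions      50        150
7   Eagles      50        150
12  Wolves      50        150
9   Wolves      49        147
4   Sharks      42        126
2   Eagles      40        120
0   Wolves      29         87
5   Wolves      18         54
1   Sharks      16         48
11   Bears      10         30
8    Lions       6         18
10   Bears       5         15
6    Bears       1          3
group by team, min of points_x3:
        points_x3
team             
Bears           3
Eagles        120
Lions          18
Sharks         48
Wolves         54
take first 4 rows:
        points_x3
team             
Bears           3
Eagles        120
Lions          18
Sharks         48
filter rows where points_x3 > 3:
        points_x3
team             
Eagles        120
Lions          18
Sharks         48
Reading off the value at position 0, column 'points_x3', we get 120.

120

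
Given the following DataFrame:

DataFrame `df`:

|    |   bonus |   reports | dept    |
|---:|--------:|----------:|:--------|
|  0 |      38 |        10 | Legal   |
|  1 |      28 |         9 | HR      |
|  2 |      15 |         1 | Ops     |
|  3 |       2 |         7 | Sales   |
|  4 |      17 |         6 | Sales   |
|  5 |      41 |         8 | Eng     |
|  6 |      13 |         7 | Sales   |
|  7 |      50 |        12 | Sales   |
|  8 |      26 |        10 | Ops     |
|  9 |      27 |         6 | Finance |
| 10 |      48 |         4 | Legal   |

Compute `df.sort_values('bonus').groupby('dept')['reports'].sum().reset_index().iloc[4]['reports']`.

11

sort by bonus:
    bonus  reports     dept
3       2        7    Sales
6      13        7    Sales
2      15        1      Ops
4      17        6    Sales
8      26       10      Ops
9      27        6  Finance
1      28        9       HR
0      38       10    Legal
5      41        8      Eng
10     48        4    Legal
7      50       12    Sales
group by dept, sum of reports:
dept
Eng         8
Finance     6
HR          9
Legal      14
Ops        11
Sales      32
Name: reports, dtype: int64
reset_index():
      dept  reports
0      Eng        8
1  Finance        6
2       HR        9
3    Legal       14
4      Ops       11
5    Sales       32
Reading off the value at position 4, column 'reports', we get 11.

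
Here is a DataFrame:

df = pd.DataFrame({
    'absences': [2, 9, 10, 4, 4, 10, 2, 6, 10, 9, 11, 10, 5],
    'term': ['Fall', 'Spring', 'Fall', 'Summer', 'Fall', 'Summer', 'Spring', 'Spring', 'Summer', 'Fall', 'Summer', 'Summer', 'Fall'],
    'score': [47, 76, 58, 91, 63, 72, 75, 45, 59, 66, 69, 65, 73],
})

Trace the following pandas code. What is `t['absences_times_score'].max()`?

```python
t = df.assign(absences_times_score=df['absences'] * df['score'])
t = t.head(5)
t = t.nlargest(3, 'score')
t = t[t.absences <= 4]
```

add column absences_times_score = df['absences'] * df['score']:
    absences    term  score  absences_times_score
0          2    Fall     47                    94
1          9  Spring     76                   684
2         10    Fall     58                   580
3          4  Summer     91                   364
4          4    Fall     63                   252
5         10  Summer     72                   720
6          2  Spring     75                   150
7          6  Spring     45                   270
8         10  Summer     59                   590
9          9    Fall     66                   594
10        11  Summer     69                   759
11        10  Summer     65                   650
12         5    Fall     73                   365
take first 5 rows:
   absences    term  score  absences_times_score
0         2    Fall     47                    94
1         9  Spring     76                   684
2        10    Fall     58                   580
3         4  Summer     91                   364
4         4    Fall     63                   252
take 3 rows with largest score:
   absences    term  score  absences_times_score
3         4  Summer     91                   364
1         9  Spring     76                   684
4         4    Fall     63                   252
filter rows where absences <= 4:
   absences    term  score  absences_times_score
3         4  Summer     91                   364
4         4    Fall     63                   252

364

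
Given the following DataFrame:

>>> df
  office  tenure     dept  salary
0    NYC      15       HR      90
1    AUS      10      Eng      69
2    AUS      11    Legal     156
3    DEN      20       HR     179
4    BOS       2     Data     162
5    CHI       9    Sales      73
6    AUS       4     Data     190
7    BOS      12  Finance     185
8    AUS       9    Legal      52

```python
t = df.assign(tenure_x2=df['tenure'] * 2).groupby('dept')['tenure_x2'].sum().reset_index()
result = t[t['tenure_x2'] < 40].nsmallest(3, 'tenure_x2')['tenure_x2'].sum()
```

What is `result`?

50

add column tenure_x2 = df['tenure'] * 2:
  office  tenure     dept  salary  tenure_x2
0    NYC      15       HR      90         30
1    AUS      10      Eng      69         20
2    AUS      11    Legal     156         22
3    DEN      20       HR     179         40
4    BOS       2     Data     162          4
5    CHI       9    Sales      73         18
6    AUS       4     Data     190          8
7    BOS      12  Finance     185         24
8    AUS       9    Legal      52         18
group by dept, sum of tenure_x2:
dept
Data       12
Eng        20
Finance    24
HR         70
Legal      40
Sales      18
Name: tenure_x2, dtype: int64
reset_index():
      dept  tenure_x2
0     Data         12
1      Eng         20
2  Finance         24
3       HR         70
4    Legal         40
5    Sales         18
filter rows where tenure_x2 < 40:
      dept  tenure_x2
0     Data         12
1      Eng         20
2  Finance         24
5    Sales         18
take 3 rows with smallest tenure_x2:
    dept  tenure_x2
0   Data         12
5  Sales         18
1    Eng         20
The sum of column 'tenure_x2' is 50.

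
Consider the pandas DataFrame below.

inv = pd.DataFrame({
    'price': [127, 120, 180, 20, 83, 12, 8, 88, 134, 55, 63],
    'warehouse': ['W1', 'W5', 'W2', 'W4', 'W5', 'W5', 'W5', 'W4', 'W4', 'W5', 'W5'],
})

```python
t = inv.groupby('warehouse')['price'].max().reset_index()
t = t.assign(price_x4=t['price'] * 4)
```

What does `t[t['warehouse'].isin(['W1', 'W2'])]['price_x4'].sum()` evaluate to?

group by warehouse, max of price:
warehouse
W1    127
W2    180
W4    134
W5    120
Name: price, dtype: int64
reset_index():
  warehouse  price
0        W1    127
1        W2    180
2        W4    134
3        W5    120
add column price_x4 = t['price'] * 4:
  warehouse  price  price_x4
0        W1    127       508
1        W2    180       720
2        W4    134       536
3        W5    120       480
filter rows where warehouse in ['W1', 'W2']:
  warehouse  price  price_x4
0        W1    127       508
1        W2    180       720
Finally, sum of column 'price_x4' = 1228.

1228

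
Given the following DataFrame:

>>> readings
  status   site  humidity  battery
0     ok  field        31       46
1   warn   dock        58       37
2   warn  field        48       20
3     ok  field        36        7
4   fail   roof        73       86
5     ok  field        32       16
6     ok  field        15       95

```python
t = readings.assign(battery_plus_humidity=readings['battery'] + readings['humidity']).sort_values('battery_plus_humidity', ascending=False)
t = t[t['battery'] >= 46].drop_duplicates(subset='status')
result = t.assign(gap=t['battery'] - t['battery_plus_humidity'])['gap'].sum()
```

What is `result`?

-88

add column battery_plus_humidity = readings['battery'] + readings['humidity']:
  status   site  humidity  battery  battery_plus_humidity
0     ok  field        31       46                     77
1   warn   dock        58       37                     95
2   warn  field        48       20                     68
3     ok  field        36        7                     43
4   fail   roof        73       86                    159
5     ok  field        32       16                     48
6     ok  field        15       95                    110
sort by battery_plus_humidity descending:
  status   site  humidity  battery  battery_plus_humidity
4   fail   roof        73       86                    159
6     ok  field        15       95                    110
1   warn   dock        58       37                     95
0     ok  field        31       46                     77
2   warn  field        48       20                     68
5     ok  field        32       16                     48
3     ok  field        36        7                     43
filter rows where battery >= 46:
  status   site  humidity  battery  battery_plus_humidity
4   fail   roof        73       86                    159
6     ok  field        15       95                    110
0     ok  field        31       46                     77
drop duplicate status (keep=first):
  status   site  humidity  battery  battery_plus_humidity
4   fail   roof        73       86                    159
6     ok  field        15       95                    110
add column gap = t['battery'] - t['battery_plus_humidity']:
  status   site  humidity  battery  battery_plus_humidity  gap
4   fail   roof        73       86                    159  -73
6     ok  field        15       95                    110  -15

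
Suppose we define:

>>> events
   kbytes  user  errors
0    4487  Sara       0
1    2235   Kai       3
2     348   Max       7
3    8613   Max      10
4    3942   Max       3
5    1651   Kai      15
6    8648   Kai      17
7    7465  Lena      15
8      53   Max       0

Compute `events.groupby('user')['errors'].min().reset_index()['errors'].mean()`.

4.5

group by user, min of errors:
user
Kai      3
Lena    15
Max      0
Sara     0
Name: errors, dtype: int64
reset_index():
   user  errors
0   Kai       3
1  Lena      15
2   Max       0
3  Sara       0
Taking the mean of column 'errors' gives 4.5.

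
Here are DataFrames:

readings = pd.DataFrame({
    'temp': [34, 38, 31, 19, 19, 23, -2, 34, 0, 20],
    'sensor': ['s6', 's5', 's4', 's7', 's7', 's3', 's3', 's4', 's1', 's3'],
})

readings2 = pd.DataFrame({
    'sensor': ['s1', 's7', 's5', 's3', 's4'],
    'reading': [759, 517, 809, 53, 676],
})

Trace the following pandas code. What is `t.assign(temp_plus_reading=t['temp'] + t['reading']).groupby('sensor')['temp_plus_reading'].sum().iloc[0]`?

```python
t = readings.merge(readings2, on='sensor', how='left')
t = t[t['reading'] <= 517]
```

merge on 'sensor' (how='left') → 10 rows:
   temp sensor  reading
0    34     s6      NaN
1    38     s5    809.0
2    31     s4    676.0
3    19     s7    517.0
4    19     s7    517.0
5    23     s3     53.0
6    -2     s3     53.0
7    34     s4    676.0
8     0     s1    759.0
9    20     s3     53.0
filter rows where reading <= 517:
   temp sensor  reading
3    19     s7    517.0
4    19     s7    517.0
5    23     s3     53.0
6    -2     s3     53.0
9    20     s3     53.0
add column temp_plus_reading = t['temp'] + t['reading']:
   temp sensor  reading  temp_plus_reading
3    19     s7    517.0              536.0
4    19     s7    517.0              536.0
5    23     s3     53.0               76.0
6    -2     s3     53.0               51.0
9    20     s3     53.0               73.0
group by sensor, sum of temp_plus_reading:
sensor
s3     200.0
s7    1072.0
Name: temp_plus_reading, dtype: float64
value at position 0 → 200.0

200.0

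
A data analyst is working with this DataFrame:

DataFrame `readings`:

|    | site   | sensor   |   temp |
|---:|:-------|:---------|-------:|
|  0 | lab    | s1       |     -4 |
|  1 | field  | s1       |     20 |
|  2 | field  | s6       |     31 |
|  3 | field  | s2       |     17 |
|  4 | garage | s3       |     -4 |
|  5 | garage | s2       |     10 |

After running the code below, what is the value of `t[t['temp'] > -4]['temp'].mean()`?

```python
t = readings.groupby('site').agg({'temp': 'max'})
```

20.5

group by site, max of temp:
        temp
site        
field     31
garage    10
lab       -4
filter rows where temp > -4:
        temp
site        
field     31
garage    10
Finally, mean of column 'temp' = 20.5.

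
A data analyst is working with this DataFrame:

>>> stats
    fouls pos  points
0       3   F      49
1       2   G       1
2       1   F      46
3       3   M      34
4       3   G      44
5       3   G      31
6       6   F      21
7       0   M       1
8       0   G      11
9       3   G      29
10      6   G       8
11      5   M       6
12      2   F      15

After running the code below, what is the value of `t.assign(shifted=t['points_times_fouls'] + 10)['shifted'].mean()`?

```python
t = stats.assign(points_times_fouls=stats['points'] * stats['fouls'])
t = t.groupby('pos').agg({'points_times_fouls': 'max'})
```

137.0

add column points_times_fouls = stats['points'] * stats['fouls']:
    fouls pos  points  points_times_fouls
0       3   F      49                 147
1       2   G       1                   2
2       1   F      46                  46
3       3   M      34                 102
4       3   G      44                 132
5       3   G      31                  93
6       6   F      21                 126
7       0   M       1                   0
8       0   G      11                   0
9       3   G      29                  87
10      6   G       8                  48
11      5   M       6                  30
12      2   F      15                  30
group by pos, max of points_times_fouls:
     points_times_fouls
pos                    
F                   147
G                   132
M                   102
add column shifted = t['points_times_fouls'] + 10:
     points_times_fouls  shifted
pos                             
F                   147      157
G                   132      142
M                   102      112
Taking the mean of column 'shifted' gives 137.0.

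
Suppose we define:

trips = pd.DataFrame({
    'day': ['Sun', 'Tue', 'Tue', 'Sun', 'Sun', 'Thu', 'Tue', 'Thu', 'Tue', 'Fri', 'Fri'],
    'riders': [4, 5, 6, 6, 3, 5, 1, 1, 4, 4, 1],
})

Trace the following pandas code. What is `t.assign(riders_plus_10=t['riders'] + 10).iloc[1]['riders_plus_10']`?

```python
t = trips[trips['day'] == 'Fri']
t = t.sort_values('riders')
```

14

filter rows where day == 'Fri':
    day  riders
9   Fri       4
10  Fri       1
sort by riders:
    day  riders
10  Fri       1
9   Fri       4
add column riders_plus_10 = t['riders'] + 10:
    day  riders  riders_plus_10
10  Fri       1              11
9   Fri       4              14
The value at position 1, column 'riders_plus_10' is 14.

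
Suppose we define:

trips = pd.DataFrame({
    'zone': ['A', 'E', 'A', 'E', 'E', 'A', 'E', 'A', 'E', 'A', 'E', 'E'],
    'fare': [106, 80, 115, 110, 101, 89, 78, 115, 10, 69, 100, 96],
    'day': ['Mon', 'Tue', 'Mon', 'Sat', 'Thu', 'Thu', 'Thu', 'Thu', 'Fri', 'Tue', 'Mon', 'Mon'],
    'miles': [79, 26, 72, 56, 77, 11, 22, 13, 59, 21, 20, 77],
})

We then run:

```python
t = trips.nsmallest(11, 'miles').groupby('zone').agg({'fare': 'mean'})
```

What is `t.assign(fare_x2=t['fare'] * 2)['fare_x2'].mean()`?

179.142857143

take 11 rows with smallest miles:
   zone  fare  day  miles
5     A    89  Thu     11
7     A   115  Thu     13
10    E   100  Mon     20
9     A    69  Tue     21
6     E    78  Thu     22
1     E    80  Tue     26
3     E   110  Sat     56
8     E    10  Fri     59
2     A   115  Mon     72
4     E   101  Thu     77
11    E    96  Mon     77
group by zone, mean of fare:
           fare
zone           
A     97.000000
E     82.142857
add column fare_x2 = t['fare'] * 2:
           fare     fare_x2
zone                       
A     97.000000  194.000000
E     82.142857  164.285714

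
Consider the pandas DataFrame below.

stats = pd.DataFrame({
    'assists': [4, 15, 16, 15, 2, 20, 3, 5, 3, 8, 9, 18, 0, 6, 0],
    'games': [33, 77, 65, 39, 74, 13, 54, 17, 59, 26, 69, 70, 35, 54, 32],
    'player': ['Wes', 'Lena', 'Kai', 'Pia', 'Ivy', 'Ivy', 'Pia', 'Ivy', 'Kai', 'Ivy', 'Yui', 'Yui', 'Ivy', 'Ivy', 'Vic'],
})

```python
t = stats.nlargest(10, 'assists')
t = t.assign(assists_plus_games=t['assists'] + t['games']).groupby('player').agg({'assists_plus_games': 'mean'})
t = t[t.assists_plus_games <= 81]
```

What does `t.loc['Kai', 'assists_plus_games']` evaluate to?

81.0

take 10 rows with largest assists:
    assists  games player
5        20     13    Ivy
11       18     70    Yui
2        16     65    Kai
1        15     77   Lena
3        15     39    Pia
10        9     69    Yui
9         8     26    Ivy
13        6     54    Ivy
7         5     17    Ivy
0         4     33    Wes
add column assists_plus_games = t['assists'] + t['games']:
    assists  games player  assists_plus_games
5        20     13    Ivy                  33
11       18     70    Yui                  88
2        16     65    Kai                  81
1        15     77   Lena                  92
3        15     39    Pia                  54
10        9     69    Yui                  78
9         8     26    Ivy                  34
13        6     54    Ivy                  60
7         5     17    Ivy                  22
0         4     33    Wes                  37
group by player, mean of assists_plus_games:
        assists_plus_games
player                    
Ivy                  37.25
Kai                  81.00
Lena                 92.00
Pia                  54.00
Wes                  37.00
Yui                  83.00
filter rows where assists_plus_games <= 81:
        assists_plus_games
player                    
Ivy                  37.25
Kai                  81.00
Pia                  54.00
Wes                  37.00
Finally, value at row 'Kai', column 'assists_plus_games' = 81.0.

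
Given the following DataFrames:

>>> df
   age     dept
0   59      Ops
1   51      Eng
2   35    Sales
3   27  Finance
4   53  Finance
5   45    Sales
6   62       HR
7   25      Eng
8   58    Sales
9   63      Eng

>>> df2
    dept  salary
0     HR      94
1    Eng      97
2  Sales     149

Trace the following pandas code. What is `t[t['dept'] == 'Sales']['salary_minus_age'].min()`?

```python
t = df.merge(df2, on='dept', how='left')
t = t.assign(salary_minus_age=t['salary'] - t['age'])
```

merge on 'dept' (how='left') → 10 rows:
   age     dept  salary
0   59      Ops     NaN
1   51      Eng    97.0
2   35    Sales   149.0
3   27  Finance     NaN
4   53  Finance     NaN
5   45    Sales   149.0
6   62       HR    94.0
7   25      Eng    97.0
8   58    Sales   149.0
9   63      Eng    97.0
add column salary_minus_age = t['salary'] - t['age']:
   age     dept  salary  salary_minus_age
0   59      Ops     NaN               NaN
1   51      Eng    97.0              46.0
2   35    Sales   149.0             114.0
3   27  Finance     NaN               NaN
4   53  Finance     NaN               NaN
5   45    Sales   149.0             104.0
6   62       HR    94.0              32.0
7   25      Eng    97.0              72.0
8   58    Sales   149.0              91.0
9   63      Eng    97.0              34.0
filter rows where dept == 'Sales':
   age   dept  salary  salary_minus_age
2   35  Sales   149.0             114.0
5   45  Sales   149.0             104.0
8   58  Sales   149.0              91.0
min of column 'salary_minus_age' → 91.0

91.0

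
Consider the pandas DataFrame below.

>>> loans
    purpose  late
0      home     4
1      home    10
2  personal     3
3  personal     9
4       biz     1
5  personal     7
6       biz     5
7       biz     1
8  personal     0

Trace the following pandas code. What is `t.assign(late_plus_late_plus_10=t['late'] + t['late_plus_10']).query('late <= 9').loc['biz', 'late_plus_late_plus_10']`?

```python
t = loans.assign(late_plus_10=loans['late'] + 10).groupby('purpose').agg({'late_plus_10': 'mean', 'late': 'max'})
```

add column late_plus_10 = loans['late'] + 10:
    purpose  late  late_plus_10
0      home     4            14
1      home    10            20
2  personal     3            13
3  personal     9            19
4       biz     1            11
5  personal     7            17
6       biz     5            15
7       biz     1            11
8  personal     0            10
group by purpose: mean(late_plus_10), max(late):
          late_plus_10  late
purpose                     
biz          12.333333     5
home         17.000000    10
personal     14.750000     9
add column late_plus_late_plus_10 = t['late'] + t['late_plus_10']:
          late_plus_10  late  late_plus_late_plus_10
purpose                                             
biz          12.333333     5               17.333333
home         17.000000    10               27.000000
personal     14.750000     9               23.750000
filter rows where late <= 9:
          late_plus_10  late  late_plus_late_plus_10
purpose                                             
biz          12.333333     5               17.333333
personal     14.750000     9               23.750000
Reading off the value at row 'biz', column 'late_plus_late_plus_10', we get 17.3333333333.

17.3333333333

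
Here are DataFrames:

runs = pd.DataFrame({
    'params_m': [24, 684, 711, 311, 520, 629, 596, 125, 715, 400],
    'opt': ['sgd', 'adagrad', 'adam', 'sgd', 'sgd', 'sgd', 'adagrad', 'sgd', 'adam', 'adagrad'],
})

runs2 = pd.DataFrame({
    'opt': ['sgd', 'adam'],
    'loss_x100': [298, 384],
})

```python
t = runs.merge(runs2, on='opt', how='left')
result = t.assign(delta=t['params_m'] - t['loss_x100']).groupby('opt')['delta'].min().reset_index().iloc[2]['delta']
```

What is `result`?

-274.0

merge on 'opt' (how='left') → 10 rows:
   params_m      opt  loss_x100
0        24      sgd      298.0
1       684  adagrad        NaN
2       711     adam      384.0
3       311      sgd      298.0
4       520      sgd      298.0
5       629      sgd      298.0
6       596  adagrad        NaN
7       125      sgd      298.0
8       715     adam      384.0
9       400  adagrad        NaN
add column delta = t['params_m'] - t['loss_x100']:
   params_m      opt  loss_x100  delta
0        24      sgd      298.0 -274.0
1       684  adagrad        NaN    NaN
2       711     adam      384.0  327.0
3       311      sgd      298.0   13.0
4       520      sgd      298.0  222.0
5       629      sgd      298.0  331.0
6       596  adagrad        NaN    NaN
7       125      sgd      298.0 -173.0
8       715     adam      384.0  331.0
9       400  adagrad        NaN    NaN
group by opt, min of delta:
opt
adagrad      NaN
adam       327.0
sgd       -274.0
Name: delta, dtype: float64
reset_index():
       opt  delta
0  adagrad    NaN
1     adam  327.0
2      sgd -274.0
The value at position 2, column 'delta' is -274.0.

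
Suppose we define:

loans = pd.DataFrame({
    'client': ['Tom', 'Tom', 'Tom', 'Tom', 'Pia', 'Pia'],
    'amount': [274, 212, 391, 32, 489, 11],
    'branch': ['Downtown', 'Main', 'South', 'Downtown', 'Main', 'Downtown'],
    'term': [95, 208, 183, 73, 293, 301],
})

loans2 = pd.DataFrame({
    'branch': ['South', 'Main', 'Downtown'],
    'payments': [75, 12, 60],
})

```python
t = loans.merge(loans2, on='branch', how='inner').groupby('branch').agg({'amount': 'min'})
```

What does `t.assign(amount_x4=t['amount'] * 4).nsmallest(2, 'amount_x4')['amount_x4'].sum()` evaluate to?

892

merge on 'branch' (how='inner') → 6 rows:
  client  amount    branch  term  payments
0    Tom     274  Downtown    95        60
1    Tom     212      Main   208        12
2    Tom     391     South   183        75
3    Tom      32  Downtown    73        60
4    Pia     489      Main   293        12
5    Pia      11  Downtown   301        60
group by branch, min of amount:
          amount
branch          
Downtown      11
Main         212
South        391
add column amount_x4 = t['amount'] * 4:
          amount  amount_x4
branch                     
Downtown      11         44
Main         212        848
South        391       1564
take 2 rows with smallest amount_x4:
          amount  amount_x4
branch                     
Downtown      11         44
Main         212        848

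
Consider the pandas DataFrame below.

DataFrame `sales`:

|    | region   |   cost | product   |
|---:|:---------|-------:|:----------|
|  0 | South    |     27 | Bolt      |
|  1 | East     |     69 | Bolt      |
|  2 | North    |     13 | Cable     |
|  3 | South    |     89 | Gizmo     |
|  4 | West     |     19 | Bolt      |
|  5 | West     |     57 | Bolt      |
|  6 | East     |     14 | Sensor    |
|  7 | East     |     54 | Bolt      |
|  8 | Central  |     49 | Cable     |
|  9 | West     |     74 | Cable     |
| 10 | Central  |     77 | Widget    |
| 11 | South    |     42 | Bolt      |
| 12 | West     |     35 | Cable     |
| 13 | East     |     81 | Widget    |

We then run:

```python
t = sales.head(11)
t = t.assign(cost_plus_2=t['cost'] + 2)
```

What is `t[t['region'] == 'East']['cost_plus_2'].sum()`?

143

take first 11 rows:
     region  cost product
0     South    27    Bolt
1      East    69    Bolt
2     North    13   Cable
3     South    89   Gizmo
4      West    19    Bolt
5      West    57    Bolt
6      East    14  Sensor
7      East    54    Bolt
8   Central    49   Cable
9      West    74   Cable
10  Central    77  Widget
add column cost_plus_2 = t['cost'] + 2:
     region  cost product  cost_plus_2
0     South    27    Bolt           29
1      East    69    Bolt           71
2     North    13   Cable           15
3     South    89   Gizmo           91
4      West    19    Bolt           21
5      West    57    Bolt           59
6      East    14  Sensor           16
7      East    54    Bolt           56
8   Central    49   Cable           51
9      West    74   Cable           76
10  Central    77  Widget           79
filter rows where region == 'East':
  region  cost product  cost_plus_2
1   East    69    Bolt           71
6   East    14  Sensor           16
7   East    54    Bolt           56
Hence 143.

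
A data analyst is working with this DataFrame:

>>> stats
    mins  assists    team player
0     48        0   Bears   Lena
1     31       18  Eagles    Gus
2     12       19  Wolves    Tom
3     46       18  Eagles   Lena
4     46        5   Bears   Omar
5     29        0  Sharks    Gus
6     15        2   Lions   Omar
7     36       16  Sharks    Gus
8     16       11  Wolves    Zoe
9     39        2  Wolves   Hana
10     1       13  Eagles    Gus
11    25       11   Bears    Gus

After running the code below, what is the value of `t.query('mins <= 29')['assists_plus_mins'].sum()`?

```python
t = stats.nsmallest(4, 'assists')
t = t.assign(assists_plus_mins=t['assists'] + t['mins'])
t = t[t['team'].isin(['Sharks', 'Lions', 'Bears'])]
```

46

take 4 rows with smallest assists:
   mins  assists    team player
0    48        0   Bears   Lena
5    29        0  Sharks    Gus
6    15        2   Lions   Omar
9    39        2  Wolves   Hana
add column assists_plus_mins = t['assists'] + t['mins']:
   mins  assists    team player  assists_plus_mins
0    48        0   Bears   Lena                 48
5    29        0  Sharks    Gus                 29
6    15        2   Lions   Omar                 17
9    39        2  Wolves   Hana                 41
filter rows where team in ['Sharks', 'Lions', 'Bears']:
   mins  assists    team player  assists_plus_mins
0    48        0   Bears   Lena                 48
5    29        0  Sharks    Gus                 29
6    15        2   Lions   Omar                 17
filter rows where mins <= 29:
   mins  assists    team player  assists_plus_mins
5    29        0  Sharks    Gus                 29
6    15        2   Lions   Omar                 17
Then the sum of column 'assists_plus_mins': 46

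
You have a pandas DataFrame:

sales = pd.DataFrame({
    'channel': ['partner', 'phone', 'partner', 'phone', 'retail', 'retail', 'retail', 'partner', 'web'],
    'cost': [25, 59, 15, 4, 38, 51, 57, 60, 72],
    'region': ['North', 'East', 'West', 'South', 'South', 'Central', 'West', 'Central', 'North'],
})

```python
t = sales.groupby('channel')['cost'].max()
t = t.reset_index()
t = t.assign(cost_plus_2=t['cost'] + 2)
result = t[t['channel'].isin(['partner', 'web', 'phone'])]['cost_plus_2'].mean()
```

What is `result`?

group by channel, max of cost:
channel
partner    60
phone      59
retail     57
web        72
Name: cost, dtype: int64
reset_index():
   channel  cost
0  partner    60
1    phone    59
2   retail    57
3      web    72
add column cost_plus_2 = t['cost'] + 2:
   channel  cost  cost_plus_2
0  partner    60           62
1    phone    59           61
2   retail    57           59
3      web    72           74
filter rows where channel in ['partner', 'web', 'phone']:
   channel  cost  cost_plus_2
0  partner    60           62
1    phone    59           61
3      web    72           74

65.6666666667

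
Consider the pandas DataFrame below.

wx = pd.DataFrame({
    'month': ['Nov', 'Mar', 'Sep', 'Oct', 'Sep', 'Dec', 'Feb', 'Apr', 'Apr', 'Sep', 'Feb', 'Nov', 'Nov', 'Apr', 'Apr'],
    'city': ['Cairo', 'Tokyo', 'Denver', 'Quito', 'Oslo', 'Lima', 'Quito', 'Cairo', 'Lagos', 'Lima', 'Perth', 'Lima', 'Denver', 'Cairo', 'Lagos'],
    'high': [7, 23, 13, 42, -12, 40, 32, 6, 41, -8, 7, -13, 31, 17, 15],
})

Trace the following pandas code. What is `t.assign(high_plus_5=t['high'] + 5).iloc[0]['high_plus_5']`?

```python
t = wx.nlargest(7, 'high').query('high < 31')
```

28

take 7 rows with largest high:
   month    city  high
3    Oct   Quito    42
8    Apr   Lagos    41
5    Dec    Lima    40
6    Feb   Quito    32
12   Nov  Denver    31
1    Mar   Tokyo    23
13   Apr   Cairo    17
filter rows where high < 31:
   month   city  high
1    Mar  Tokyo    23
13   Apr  Cairo    17
add column high_plus_5 = t['high'] + 5:
   month   city  high  high_plus_5
1    Mar  Tokyo    23           28
13   Apr  Cairo    17           22
Hence 28.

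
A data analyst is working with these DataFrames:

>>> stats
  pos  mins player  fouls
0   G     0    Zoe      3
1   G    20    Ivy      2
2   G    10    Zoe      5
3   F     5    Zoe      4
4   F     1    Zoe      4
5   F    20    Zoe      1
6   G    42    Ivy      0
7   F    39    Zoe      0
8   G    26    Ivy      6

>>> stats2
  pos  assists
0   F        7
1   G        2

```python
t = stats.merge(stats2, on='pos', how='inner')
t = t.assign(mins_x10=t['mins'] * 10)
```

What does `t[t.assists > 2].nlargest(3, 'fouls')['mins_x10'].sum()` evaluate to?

260

merge on 'pos' (how='inner') → 9 rows:
  pos  mins player  fouls  assists
0   G     0    Zoe      3        2
1   G    20    Ivy      2        2
2   G    10    Zoe      5        2
3   F     5    Zoe      4        7
4   F     1    Zoe      4        7
5   F    20    Zoe      1        7
6   G    42    Ivy      0        2
7   F    39    Zoe      0        7
8   G    26    Ivy      6        2
add column mins_x10 = t['mins'] * 10:
  pos  mins player  fouls  assists  mins_x10
0   G     0    Zoe      3        2         0
1   G    20    Ivy      2        2       200
2   G    10    Zoe      5        2       100
3   F     5    Zoe      4        7        50
4   F     1    Zoe      4        7        10
5   F    20    Zoe      1        7       200
6   G    42    Ivy      0        2       420
7   F    39    Zoe      0        7       390
8   G    26    Ivy      6        2       260
filter rows where assists > 2:
  pos  mins player  fouls  assists  mins_x10
3   F     5    Zoe      4        7        50
4   F     1    Zoe      4        7        10
5   F    20    Zoe      1        7       200
7   F    39    Zoe      0        7       390
take 3 rows with largest fouls:
  pos  mins player  fouls  assists  mins_x10
3   F     5    Zoe      4        7        50
4   F     1    Zoe      4        7        10
5   F    20    Zoe      1        7       200
Taking the sum of column 'mins_x10' gives 260.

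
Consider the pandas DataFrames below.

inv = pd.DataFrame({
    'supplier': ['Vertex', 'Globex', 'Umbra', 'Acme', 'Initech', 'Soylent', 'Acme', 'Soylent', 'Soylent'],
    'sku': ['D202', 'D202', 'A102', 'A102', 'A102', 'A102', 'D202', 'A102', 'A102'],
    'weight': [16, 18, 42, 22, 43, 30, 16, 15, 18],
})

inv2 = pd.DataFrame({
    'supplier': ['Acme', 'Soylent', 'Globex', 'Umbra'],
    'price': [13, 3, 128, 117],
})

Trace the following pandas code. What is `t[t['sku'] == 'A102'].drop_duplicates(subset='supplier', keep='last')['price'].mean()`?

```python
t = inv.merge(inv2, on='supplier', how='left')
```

44.3333333333

merge on 'supplier' (how='left') → 9 rows:
  supplier   sku  weight  price
0   Vertex  D202      16    NaN
1   Globex  D202      18  128.0
2    Umbra  A102      42  117.0
3     Acme  A102      22   13.0
4  Initech  A102      43    NaN
5  Soylent  A102      30    3.0
6     Acme  D202      16   13.0
7  Soylent  A102      15    3.0
8  Soylent  A102      18    3.0
filter rows where sku == 'A102':
  supplier   sku  weight  price
2    Umbra  A102      42  117.0
3     Acme  A102      22   13.0
4  Initech  A102      43    NaN
5  Soylent  A102      30    3.0
7  Soylent  A102      15    3.0
8  Soylent  A102      18    3.0
drop duplicate supplier (keep=last):
  supplier   sku  weight  price
2    Umbra  A102      42  117.0
3     Acme  A102      22   13.0
4  Initech  A102      43    NaN
8  Soylent  A102      18    3.0
Finally, mean of column 'price' = 44.3333333333.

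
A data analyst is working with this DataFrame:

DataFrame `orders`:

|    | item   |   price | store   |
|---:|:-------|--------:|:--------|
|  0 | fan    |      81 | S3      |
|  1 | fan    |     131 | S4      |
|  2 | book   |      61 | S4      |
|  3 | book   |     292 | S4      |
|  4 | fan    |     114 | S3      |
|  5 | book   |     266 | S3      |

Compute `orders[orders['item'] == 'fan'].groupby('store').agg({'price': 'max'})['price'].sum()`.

245

filter rows where item == 'fan':
  item  price store
0  fan     81    S3
1  fan    131    S4
4  fan    114    S3
group by store, max of price:
       price
store       
S3       114
S4       131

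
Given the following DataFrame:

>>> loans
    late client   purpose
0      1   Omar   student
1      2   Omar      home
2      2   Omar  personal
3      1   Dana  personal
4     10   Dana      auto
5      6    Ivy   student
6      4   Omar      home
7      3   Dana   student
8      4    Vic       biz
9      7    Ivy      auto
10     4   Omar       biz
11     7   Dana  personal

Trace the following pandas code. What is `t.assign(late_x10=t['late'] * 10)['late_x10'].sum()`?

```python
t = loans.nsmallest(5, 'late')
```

take 5 rows with smallest late:
   late client   purpose
0     1   Omar   student
3     1   Dana  personal
1     2   Omar      home
2     2   Omar  personal
7     3   Dana   student
add column late_x10 = t['late'] * 10:
   late client   purpose  late_x10
0     1   Omar   student        10
3     1   Dana  personal        10
1     2   Omar      home        20
2     2   Omar  personal        20
7     3   Dana   student        30
Reading off the sum of column 'late_x10', we get 90.

90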